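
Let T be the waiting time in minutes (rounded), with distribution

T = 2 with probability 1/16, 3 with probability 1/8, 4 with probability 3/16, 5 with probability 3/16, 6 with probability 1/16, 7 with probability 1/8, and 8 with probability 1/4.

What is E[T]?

5.4375

E[T] = Σ t·P(T=t)
 = 2·1/16 + 3·1/8 + 4·3/16 + 5·3/16 + 6·1/16 + 7·1/8 + 8·1/4
 = 1/8 + 3/8 + 3/4 + 15/16 + 3/8 + 7/8 + 2
 = 87/16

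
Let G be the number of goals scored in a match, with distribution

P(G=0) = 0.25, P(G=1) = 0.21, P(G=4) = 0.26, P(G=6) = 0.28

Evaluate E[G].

E[G] = Σ g·P(G=g)
 = 0·0.25 + 1·0.21 + 4·0.26 + 6·0.28
 = 0 + 0.21 + 1.04 + 1.68
 = 2.93

2.93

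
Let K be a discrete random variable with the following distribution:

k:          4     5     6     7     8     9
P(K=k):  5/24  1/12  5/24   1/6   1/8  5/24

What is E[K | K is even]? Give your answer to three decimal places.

5.692

P(K is even) = 5/24 + 5/24 + 1/8 = 13/24.
E[K | K is even] = [4·5/24 + 6·5/24 + 8·1/8] / (13/24)
 = 37/12 / (13/24)
 = 74/13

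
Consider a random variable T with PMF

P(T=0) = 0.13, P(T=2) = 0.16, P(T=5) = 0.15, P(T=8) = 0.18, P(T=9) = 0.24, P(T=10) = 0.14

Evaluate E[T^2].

49.35

E[T^2] = Σ t^2·P(T=t)
 = 0·0.13 + 4·0.16 + 25·0.15 + 64·0.18 + 81·0.24 + 100·0.14
 = 0 + 0.64 + 3.75 + 11.52 + 19.44 + 14
 = 49.35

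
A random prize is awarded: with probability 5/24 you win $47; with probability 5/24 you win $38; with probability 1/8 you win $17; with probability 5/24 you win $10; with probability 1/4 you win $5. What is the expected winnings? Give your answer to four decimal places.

E[payout] = 47·5/24 + 38·5/24 + 17·1/8 + 10·5/24 + 5·1/4
 = 235/24 + 95/12 + 17/8 + 25/12 + 5/4
 = 139/6

23.1667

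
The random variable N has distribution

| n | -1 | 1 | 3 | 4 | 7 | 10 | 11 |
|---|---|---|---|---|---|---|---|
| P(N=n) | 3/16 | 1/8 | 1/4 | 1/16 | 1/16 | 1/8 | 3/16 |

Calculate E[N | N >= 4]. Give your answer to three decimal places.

P(N >= 4) = 1/16 + 1/16 + 1/8 + 3/16 = 7/16.
E[N | N >= 4] = [4·1/16 + 7·1/16 + 10·1/8 + 11·3/16] / (7/16)
 = 4 / (7/16)
 = 64/7

9.143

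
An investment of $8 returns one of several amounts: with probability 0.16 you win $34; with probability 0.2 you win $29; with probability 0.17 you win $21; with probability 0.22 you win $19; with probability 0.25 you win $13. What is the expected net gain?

E[payout] = 34·0.16 + 29·0.2 + 21·0.17 + 19·0.22 + 13·0.25
 = 5.44 + 5.8 + 3.57 + 4.18 + 3.25
 = 22.24
Net = 22.24 - 8 = 14.24

14.24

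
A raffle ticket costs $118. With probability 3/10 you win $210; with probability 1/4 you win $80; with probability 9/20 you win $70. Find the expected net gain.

-3.5

E[payout] = 210·3/10 + 80·1/4 + 70·9/20
 = 63 + 20 + 63/2
 = 229/2
Net = 229/2 - 118 = -7/2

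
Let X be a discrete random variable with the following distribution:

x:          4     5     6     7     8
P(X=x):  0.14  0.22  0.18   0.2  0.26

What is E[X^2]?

40.66

E[X^2] = Σ x^2·P(X=x)
 = 16·0.14 + 25·0.22 + 36·0.18 + 49·0.2 + 64·0.26
 = 2.24 + 5.5 + 6.48 + 9.8 + 16.64
 = 40.66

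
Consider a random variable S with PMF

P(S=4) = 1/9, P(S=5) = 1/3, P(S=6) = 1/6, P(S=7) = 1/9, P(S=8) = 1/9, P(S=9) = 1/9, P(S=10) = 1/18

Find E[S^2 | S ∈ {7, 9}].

65

P(S ∈ {7, 9}) = 1/9 + 1/9 = 2/9.
E[S^2 | S ∈ {7, 9}] = [49·1/9 + 81·1/9] / (2/9)
 = 130/9 / (2/9)
 = 65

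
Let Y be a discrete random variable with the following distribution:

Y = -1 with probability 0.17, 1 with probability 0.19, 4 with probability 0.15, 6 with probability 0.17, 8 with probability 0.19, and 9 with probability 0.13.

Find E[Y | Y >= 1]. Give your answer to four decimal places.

5.4217

P(Y >= 1) = 0.19 + 0.15 + 0.17 + 0.19 + 0.13 = 0.83.
E[Y | Y >= 1] = [1·0.19 + 4·0.15 + 6·0.17 + 8·0.19 + 9·0.13] / 0.83
 = 4.5 / 0.83
 = 450/83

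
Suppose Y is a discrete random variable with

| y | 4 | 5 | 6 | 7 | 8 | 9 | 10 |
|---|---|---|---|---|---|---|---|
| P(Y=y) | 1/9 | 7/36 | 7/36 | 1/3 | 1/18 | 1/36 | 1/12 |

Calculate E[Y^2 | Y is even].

P(Y is even) = 1/9 + 7/36 + 1/18 + 1/12 = 4/9.
E[Y^2 | Y is even] = [16·1/9 + 36·7/36 + 64·1/18 + 100·1/12] / (4/9)
 = 62/3 / (4/9)
 = 93/2

46.5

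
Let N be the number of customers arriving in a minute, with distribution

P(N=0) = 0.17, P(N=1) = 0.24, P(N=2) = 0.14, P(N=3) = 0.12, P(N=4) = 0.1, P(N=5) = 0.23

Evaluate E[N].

E[N] = Σ n·P(N=n)
 = 0·0.17 + 1·0.24 + 2·0.14 + 3·0.12 + 4·0.1 + 5·0.23
 = 0 + 0.24 + 0.28 + 0.36 + 0.4 + 1.15
 = 2.43

2.43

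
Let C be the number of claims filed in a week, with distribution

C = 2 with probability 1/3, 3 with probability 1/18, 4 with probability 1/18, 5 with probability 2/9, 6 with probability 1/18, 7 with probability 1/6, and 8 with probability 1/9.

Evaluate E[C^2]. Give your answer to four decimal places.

E[C^2] = Σ c^2·P(C=c)
 = 4·1/3 + 9·1/18 + 16·1/18 + 25·2/9 + 36·1/18 + 49·1/6 + 64·1/9
 = 4/3 + 1/2 + 8/9 + 50/9 + 2 + 49/6 + 64/9
 = 230/9

25.5556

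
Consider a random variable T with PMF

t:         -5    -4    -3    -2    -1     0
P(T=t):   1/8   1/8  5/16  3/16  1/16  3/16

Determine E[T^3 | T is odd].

P(T is odd) = 1/8 + 5/16 + 1/16 = 1/2.
E[T^3 | T is odd] = [(-125)·1/8 + (-27)·5/16 + (-1)·1/16] / (1/2)
 = -193/8 / (1/2)
 = -193/4

-48.25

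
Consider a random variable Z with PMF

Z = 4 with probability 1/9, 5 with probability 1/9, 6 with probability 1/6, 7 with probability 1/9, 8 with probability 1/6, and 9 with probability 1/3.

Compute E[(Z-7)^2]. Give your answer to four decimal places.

E[(Z-7)^2] = Σ (z-7)^2·P(Z=z)
 = 9·1/9 + 4·1/9 + 1·1/6 + 0·1/9 + 1·1/6 + 4·1/3
 = 1 + 4/9 + 1/6 + 0 + 1/6 + 4/3
 = 28/9

3.1111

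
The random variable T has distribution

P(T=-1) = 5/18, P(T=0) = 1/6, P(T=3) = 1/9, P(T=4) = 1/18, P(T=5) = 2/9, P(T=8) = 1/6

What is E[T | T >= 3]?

5.4

P(T >= 3) = 1/9 + 1/18 + 2/9 + 1/6 = 5/9.
E[T | T >= 3] = [3·1/9 + 4·1/18 + 5·2/9 + 8·1/6] / (5/9)
 = 3 / (5/9)
 = 27/5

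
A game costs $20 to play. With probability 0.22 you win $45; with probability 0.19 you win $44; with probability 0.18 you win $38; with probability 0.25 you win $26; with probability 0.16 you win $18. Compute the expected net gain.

E[payout] = 45·0.22 + 44·0.19 + 38·0.18 + 26·0.25 + 18·0.16
 = 9.9 + 8.36 + 6.84 + 6.5 + 2.88
 = 34.48
Net = 34.48 - 20 = 14.48

14.48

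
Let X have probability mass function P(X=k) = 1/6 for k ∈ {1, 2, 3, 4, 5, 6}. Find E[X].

E[X] = Σ x·P(X=x)
 = 1·1/6 + 2·1/6 + 3·1/6 + 4·1/6 + 5·1/6 + 6·1/6
 = 1/6 + 1/3 + 1/2 + 2/3 + 5/6 + 1
 = 7/2

3.5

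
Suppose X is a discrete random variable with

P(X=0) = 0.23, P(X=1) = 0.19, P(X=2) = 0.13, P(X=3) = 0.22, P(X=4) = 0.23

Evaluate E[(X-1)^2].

E[(X-1)^2] = Σ (x-1)^2·P(X=x)
 = 1·0.23 + 0·0.19 + 1·0.13 + 4·0.22 + 9·0.23
 = 0.23 + 0 + 0.13 + 0.88 + 2.07
 = 3.31

3.31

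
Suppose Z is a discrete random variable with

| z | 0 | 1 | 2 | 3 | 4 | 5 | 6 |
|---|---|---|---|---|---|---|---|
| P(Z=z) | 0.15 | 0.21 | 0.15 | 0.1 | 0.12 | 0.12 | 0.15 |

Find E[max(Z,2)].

E[max(Z,2)] = Σ max(z,2)·P(Z=z)
 = 2·0.15 + 2·0.21 + 2·0.15 + 3·0.1 + 4·0.12 + 5·0.12 + 6·0.15
 = 0.3 + 0.42 + 0.3 + 0.3 + 0.48 + 0.6 + 0.9
 = 3.3

3.3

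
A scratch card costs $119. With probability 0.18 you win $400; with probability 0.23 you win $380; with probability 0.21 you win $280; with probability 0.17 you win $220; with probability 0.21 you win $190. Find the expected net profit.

176.5

E[payout] = 400·0.18 + 380·0.23 + 280·0.21 + 220·0.17 + 190·0.21
 = 72 + 87.4 + 58.8 + 37.4 + 39.9
 = 295.5
Net = 295.5 - 119 = 176.5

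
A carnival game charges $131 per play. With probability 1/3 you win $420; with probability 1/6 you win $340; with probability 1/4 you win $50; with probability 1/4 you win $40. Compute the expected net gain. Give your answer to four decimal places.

E[payout] = 420·1/3 + 340·1/6 + 50·1/4 + 40·1/4
 = 140 + 170/3 + 25/2 + 10
 = 1315/6
Net = 1315/6 - 131 = 529/6

88.1667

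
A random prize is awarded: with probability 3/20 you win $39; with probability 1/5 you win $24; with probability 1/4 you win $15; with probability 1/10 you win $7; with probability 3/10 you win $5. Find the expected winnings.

16.6

E[payout] = 39·3/20 + 24·1/5 + 15·1/4 + 7·1/10 + 5·3/10
 = 117/20 + 24/5 + 15/4 + 7/10 + 3/2
 = 83/5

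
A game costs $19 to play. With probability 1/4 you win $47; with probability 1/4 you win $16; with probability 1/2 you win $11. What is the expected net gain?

E[payout] = 47·1/4 + 16·1/4 + 11·1/2
 = 47/4 + 4 + 11/2
 = 85/4
Net = 85/4 - 19 = 9/4

2.25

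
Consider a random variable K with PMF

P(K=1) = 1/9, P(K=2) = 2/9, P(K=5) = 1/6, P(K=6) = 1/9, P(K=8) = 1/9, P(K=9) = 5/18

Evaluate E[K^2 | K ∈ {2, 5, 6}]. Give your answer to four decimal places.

18.1111

P(K ∈ {2, 5, 6}) = 2/9 + 1/6 + 1/9 = 1/2.
E[K^2 | K ∈ {2, 5, 6}] = [4·2/9 + 25·1/6 + 36·1/9] / (1/2)
 = 163/18 / (1/2)
 = 163/9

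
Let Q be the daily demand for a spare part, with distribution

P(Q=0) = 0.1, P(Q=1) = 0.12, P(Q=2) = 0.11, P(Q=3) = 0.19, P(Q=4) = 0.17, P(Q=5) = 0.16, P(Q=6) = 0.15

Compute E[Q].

E[Q] = Σ q·P(Q=q)
 = 0·0.1 + 1·0.12 + 2·0.11 + 3·0.19 + 4·0.17 + 5·0.16 + 6·0.15
 = 0 + 0.12 + 0.22 + 0.57 + 0.68 + 0.8 + 0.9
 = 3.29

3.29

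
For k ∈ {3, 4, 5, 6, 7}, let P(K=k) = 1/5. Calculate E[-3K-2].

-17

E[-3K-2] = Σ (-3k-2)·P(K=k)
 = (-11)·1/5 + (-14)·1/5 + (-17)·1/5 + (-20)·1/5 + (-23)·1/5
 = (-11/5) + (-14/5) + (-17/5) + (-4) + (-23/5)
 = -17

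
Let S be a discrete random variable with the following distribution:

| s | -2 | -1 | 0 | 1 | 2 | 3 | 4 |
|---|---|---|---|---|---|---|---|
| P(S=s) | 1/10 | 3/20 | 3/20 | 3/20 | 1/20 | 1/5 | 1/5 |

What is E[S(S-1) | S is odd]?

P(S is odd) = 3/20 + 3/20 + 1/5 = 1/2.
E[S(S-1) | S is odd] = [2·3/20 + 0·3/20 + 6·1/5] / (1/2)
 = 3/2 / (1/2)
 = 3

3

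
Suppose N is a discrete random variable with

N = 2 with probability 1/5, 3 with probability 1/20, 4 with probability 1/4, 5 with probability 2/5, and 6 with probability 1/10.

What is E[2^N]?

24.4

E[2^N] = Σ 2^n·P(N=n)
 = 4·1/5 + 8·1/20 + 16·1/4 + 32·2/5 + 64·1/10
 = 4/5 + 2/5 + 4 + 64/5 + 32/5
 = 122/5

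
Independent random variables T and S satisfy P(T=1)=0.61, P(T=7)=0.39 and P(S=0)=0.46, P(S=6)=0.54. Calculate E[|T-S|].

E[|T-S|] = Σ_t Σ_s |t-s| · P(T=t)P(S=s)
 = 1·0.2806 + 5·0.3294 + 7·0.1794 + 1·0.2106
 = 0.2806 + 1.647 + 1.2558 + 0.2106
 = 3.394

3.394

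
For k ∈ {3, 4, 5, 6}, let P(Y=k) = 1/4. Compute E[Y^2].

E[Y^2] = Σ y^2·P(Y=y)
 = 9·1/4 + 16·1/4 + 25·1/4 + 36·1/4
 = 9/4 + 4 + 25/4 + 9
 = 43/2

21.5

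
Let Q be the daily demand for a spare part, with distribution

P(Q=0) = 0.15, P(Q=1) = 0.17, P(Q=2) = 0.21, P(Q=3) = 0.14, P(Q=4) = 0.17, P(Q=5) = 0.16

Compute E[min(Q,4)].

2.33

E[min(Q,4)] = Σ min(q,4)·P(Q=q)
 = 0·0.15 + 1·0.17 + 2·0.21 + 3·0.14 + 4·0.17 + 4·0.16
 = 0 + 0.17 + 0.42 + 0.42 + 0.68 + 0.64
 = 2.33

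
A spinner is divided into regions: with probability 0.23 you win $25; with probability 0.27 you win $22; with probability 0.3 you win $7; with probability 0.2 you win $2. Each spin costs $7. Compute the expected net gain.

7.19

E[payout] = 25·0.23 + 22·0.27 + 7·0.3 + 2·0.2
 = 5.75 + 5.94 + 2.1 + 0.4
 = 14.19
Net = 14.19 - 7 = 7.19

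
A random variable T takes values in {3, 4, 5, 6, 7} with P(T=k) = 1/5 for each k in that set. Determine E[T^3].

E[T^3] = Σ t^3·P(T=t)
 = 27·1/5 + 64·1/5 + 125·1/5 + 216·1/5 + 343·1/5
 = 27/5 + 64/5 + 25 + 216/5 + 343/5
 = 155

155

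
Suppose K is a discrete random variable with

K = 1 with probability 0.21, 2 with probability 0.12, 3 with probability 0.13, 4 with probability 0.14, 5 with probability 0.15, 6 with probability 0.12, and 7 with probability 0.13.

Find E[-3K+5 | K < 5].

P(K < 5) = 0.21 + 0.12 + 0.13 + 0.14 = 0.6.
E[-3K+5 | K < 5] = [2·0.21 + (-1)·0.12 + (-4)·0.13 + (-7)·0.14] / 0.6
 = -1.2 / 0.6
 = -2

-2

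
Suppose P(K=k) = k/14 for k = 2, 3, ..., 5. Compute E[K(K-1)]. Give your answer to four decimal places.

E[K(K-1)] = Σ k(k-1)·P(K=k)
 = 2·1/7 + 6·3/14 + 12·2/7 + 20·5/14
 = 2/7 + 9/7 + 24/7 + 50/7
 = 85/7

12.1429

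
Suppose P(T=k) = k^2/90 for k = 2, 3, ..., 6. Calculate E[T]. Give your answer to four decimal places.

E[T] = Σ t·P(T=t)
 = 2·2/45 + 3·1/10 + 4·8/45 + 5·5/18 + 6·2/5
 = 4/45 + 3/10 + 32/45 + 25/18 + 12/5
 = 44/9

4.8889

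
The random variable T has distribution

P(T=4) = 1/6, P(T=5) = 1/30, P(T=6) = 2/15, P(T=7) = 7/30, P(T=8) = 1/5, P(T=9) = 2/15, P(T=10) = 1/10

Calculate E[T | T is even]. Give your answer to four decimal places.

P(T is even) = 1/6 + 2/15 + 1/5 + 1/10 = 3/5.
E[T | T is even] = [4·1/6 + 6·2/15 + 8·1/5 + 10·1/10] / (3/5)
 = 61/15 / (3/5)
 = 61/9

6.7778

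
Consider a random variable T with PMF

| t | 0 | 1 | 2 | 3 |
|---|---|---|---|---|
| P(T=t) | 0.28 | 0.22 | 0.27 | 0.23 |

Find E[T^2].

E[T^2] = Σ t^2·P(T=t)
 = 0·0.28 + 1·0.22 + 4·0.27 + 9·0.23
 = 0 + 0.22 + 1.08 + 2.07
 = 3.37

3.37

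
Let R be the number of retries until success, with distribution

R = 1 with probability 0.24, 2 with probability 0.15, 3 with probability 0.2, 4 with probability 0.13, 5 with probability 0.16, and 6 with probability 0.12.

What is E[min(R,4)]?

2.78

E[min(R,4)] = Σ min(r,4)·P(R=r)
 = 1·0.24 + 2·0.15 + 3·0.2 + 4·0.13 + 4·0.16 + 4·0.12
 = 0.24 + 0.3 + 0.6 + 0.52 + 0.64 + 0.48
 = 2.78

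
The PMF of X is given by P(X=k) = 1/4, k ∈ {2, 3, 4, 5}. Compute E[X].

3.5

E[X] = Σ x·P(X=x)
 = 2·1/4 + 3·1/4 + 4·1/4 + 5·1/4
 = 1/2 + 3/4 + 1 + 5/4
 = 7/2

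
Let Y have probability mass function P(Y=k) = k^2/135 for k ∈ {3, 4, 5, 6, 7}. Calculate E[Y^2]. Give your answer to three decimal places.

34.511

E[Y^2] = Σ y^2·P(Y=y)
 = 9·1/15 + 16·16/135 + 25·5/27 + 36·4/15 + 49·49/135
 = 3/5 + 256/135 + 125/27 + 48/5 + 2401/135
 = 1553/45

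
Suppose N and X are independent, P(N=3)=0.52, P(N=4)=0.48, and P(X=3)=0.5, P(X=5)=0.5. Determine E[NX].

13.92

E[NX] = Σ_n Σ_x nx · P(N=n)P(X=x)
 = 9·0.26 + 15·0.26 + 12·0.24 + 20·0.24
 = 2.34 + 3.9 + 2.88 + 4.8
 = 13.92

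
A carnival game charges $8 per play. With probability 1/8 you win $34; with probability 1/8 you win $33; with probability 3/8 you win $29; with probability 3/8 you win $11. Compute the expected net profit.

15.375

E[payout] = 34·1/8 + 33·1/8 + 29·3/8 + 11·3/8
 = 17/4 + 33/8 + 87/8 + 33/8
 = 187/8
Net = 187/8 - 8 = 123/8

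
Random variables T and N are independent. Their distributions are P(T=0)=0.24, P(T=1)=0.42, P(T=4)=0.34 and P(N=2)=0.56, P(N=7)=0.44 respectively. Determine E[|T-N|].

E[|T-N|] = Σ_t Σ_n |t-n| · P(T=t)P(N=n)
 = 2·0.1344 + 7·0.1056 + 1·0.2352 + 6·0.1848 + 2·0.1904 + 3·0.1496
 = 0.2688 + 0.7392 + 0.2352 + 1.1088 + 0.3808 + 0.4488
 = 3.1816

3.1816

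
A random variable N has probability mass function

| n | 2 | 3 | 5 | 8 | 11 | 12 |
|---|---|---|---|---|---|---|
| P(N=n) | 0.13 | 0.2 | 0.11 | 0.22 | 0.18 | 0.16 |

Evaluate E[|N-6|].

3.53

E[|N-6|] = Σ |n-6|·P(N=n)
 = 4·0.13 + 3·0.2 + 1·0.11 + 2·0.22 + 5·0.18 + 6·0.16
 = 0.52 + 0.6 + 0.11 + 0.44 + 0.9 + 0.96
 = 3.53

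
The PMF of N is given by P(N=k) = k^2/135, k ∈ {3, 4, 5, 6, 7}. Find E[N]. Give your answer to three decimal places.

5.741

E[N] = Σ n·P(N=n)
 = 3·1/15 + 4·16/135 + 5·5/27 + 6·4/15 + 7·49/135
 = 1/5 + 64/135 + 25/27 + 8/5 + 343/135
 = 155/27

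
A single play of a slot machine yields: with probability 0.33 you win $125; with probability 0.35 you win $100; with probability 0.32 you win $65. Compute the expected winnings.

E[payout] = 125·0.33 + 100·0.35 + 65·0.32
 = 41.25 + 35 + 20.8
 = 97.05

97.05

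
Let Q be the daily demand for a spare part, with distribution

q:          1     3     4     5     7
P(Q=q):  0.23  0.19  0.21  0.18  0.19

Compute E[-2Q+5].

E[-2Q+5] = Σ (-2q+5)·P(Q=q)
 = 3·0.23 + (-1)·0.19 + (-3)·0.21 + (-5)·0.18 + (-9)·0.19
 = 0.69 + (-0.19) + (-0.63) + (-0.9) + (-1.71)
 = -2.74

-2.74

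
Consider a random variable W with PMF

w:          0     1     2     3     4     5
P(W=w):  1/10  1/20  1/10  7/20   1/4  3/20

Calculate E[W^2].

11.35

E[W^2] = Σ w^2·P(W=w)
 = 0·1/10 + 1·1/20 + 4·1/10 + 9·7/20 + 16·1/4 + 25·3/20
 = 0 + 1/20 + 2/5 + 63/20 + 4 + 15/4
 = 227/20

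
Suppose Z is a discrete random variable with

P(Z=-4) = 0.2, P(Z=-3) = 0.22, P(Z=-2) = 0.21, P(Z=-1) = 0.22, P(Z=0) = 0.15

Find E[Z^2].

E[Z^2] = Σ z^2·P(Z=z)
 = 16·0.2 + 9·0.22 + 4·0.21 + 1·0.22 + 0·0.15
 = 3.2 + 1.98 + 0.84 + 0.22 + 0
 = 6.24

6.24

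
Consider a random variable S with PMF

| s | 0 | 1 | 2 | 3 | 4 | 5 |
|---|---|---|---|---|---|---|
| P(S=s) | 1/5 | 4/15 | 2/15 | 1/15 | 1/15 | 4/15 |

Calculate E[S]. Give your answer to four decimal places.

2.3333

E[S] = Σ s·P(S=s)
 = 0·1/5 + 1·4/15 + 2·2/15 + 3·1/15 + 4·1/15 + 5·4/15
 = 0 + 4/15 + 4/15 + 1/5 + 4/15 + 4/3
 = 7/3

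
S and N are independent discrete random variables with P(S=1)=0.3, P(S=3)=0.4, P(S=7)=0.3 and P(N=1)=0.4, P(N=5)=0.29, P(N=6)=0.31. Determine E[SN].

E[SN] = Σ_s Σ_n sn · P(S=s)P(N=n)
 = 1·0.12 + 5·0.087 + 6·0.093 + 3·0.16 + 15·0.116 + 18·0.124 + 7·0.12 + 35·0.087 + 42·0.093
 = 0.12 + 0.435 + 0.558 + 0.48 + 1.74 + 2.232 + 0.84 + 3.045 + 3.906
 = 13.356

13.356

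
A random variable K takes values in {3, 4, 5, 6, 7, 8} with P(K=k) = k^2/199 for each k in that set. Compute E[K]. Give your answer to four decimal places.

E[K] = Σ k·P(K=k)
 = 3·9/199 + 4·16/199 + 5·25/199 + 6·36/199 + 7·49/199 + 8·64/199
 = 27/199 + 64/199 + 125/199 + 216/199 + 343/199 + 512/199
 = 1287/199

6.4673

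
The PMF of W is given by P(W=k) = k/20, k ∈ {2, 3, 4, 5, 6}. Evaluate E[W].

4.5

E[W] = Σ w·P(W=w)
 = 2·1/10 + 3·3/20 + 4·1/5 + 5·1/4 + 6·3/10
 = 1/5 + 9/20 + 4/5 + 5/4 + 9/5
 = 9/2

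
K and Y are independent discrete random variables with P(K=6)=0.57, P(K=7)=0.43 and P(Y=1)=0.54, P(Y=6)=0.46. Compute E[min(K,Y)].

E[min(K,Y)] = Σ_k Σ_y min(k,y) · P(K=k)P(Y=y)
 = 1·0.3078 + 6·0.2622 + 1·0.2322 + 6·0.1978
 = 0.3078 + 1.5732 + 0.2322 + 1.1868
 = 3.3

3.3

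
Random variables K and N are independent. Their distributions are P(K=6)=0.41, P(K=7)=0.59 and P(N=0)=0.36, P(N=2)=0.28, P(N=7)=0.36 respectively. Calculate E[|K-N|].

E[|K-N|] = Σ_k Σ_n |k-n| · P(K=k)P(N=n)
 = 6·0.1476 + 4·0.1148 + 1·0.1476 + 7·0.2124 + 5·0.1652 + 0·0.2124
 = 0.8856 + 0.4592 + 0.1476 + 1.4868 + 0.826 + 0
 = 3.8052

3.8052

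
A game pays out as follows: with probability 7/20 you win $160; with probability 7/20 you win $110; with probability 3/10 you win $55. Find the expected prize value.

E[payout] = 160·7/20 + 110·7/20 + 55·3/10
 = 56 + 77/2 + 33/2
 = 111

111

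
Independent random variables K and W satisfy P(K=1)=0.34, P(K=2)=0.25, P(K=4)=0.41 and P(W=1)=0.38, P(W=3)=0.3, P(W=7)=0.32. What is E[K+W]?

6

E[K+W] = Σ_k Σ_w (k+w) · P(K=k)P(W=w)
 = 2·0.1292 + 4·0.102 + 8·0.1088 + 3·0.095 + 5·0.075 + 9·0.08 + 5·0.1558 + 7·0.123 + 11·0.1312
 = 0.2584 + 0.408 + 0.8704 + 0.285 + 0.375 + 0.72 + 0.779 + 0.861 + 1.4432
 = 6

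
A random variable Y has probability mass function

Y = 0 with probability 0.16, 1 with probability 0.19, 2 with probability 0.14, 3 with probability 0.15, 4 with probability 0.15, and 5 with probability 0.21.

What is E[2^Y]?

E[2^Y] = Σ 2^y·P(Y=y)
 = 1·0.16 + 2·0.19 + 4·0.14 + 8·0.15 + 16·0.15 + 32·0.21
 = 0.16 + 0.38 + 0.56 + 1.2 + 2.4 + 6.72
 = 11.42

11.42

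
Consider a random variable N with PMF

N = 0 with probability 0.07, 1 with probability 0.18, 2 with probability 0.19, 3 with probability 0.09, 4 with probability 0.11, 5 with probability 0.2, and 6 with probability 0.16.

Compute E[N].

E[N] = Σ n·P(N=n)
 = 0·0.07 + 1·0.18 + 2·0.19 + 3·0.09 + 4·0.11 + 5·0.2 + 6·0.16
 = 0 + 0.18 + 0.38 + 0.27 + 0.44 + 1 + 0.96
 = 3.23

3.23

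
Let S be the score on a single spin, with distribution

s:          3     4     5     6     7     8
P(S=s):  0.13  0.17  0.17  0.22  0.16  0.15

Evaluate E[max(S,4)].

E[max(S,4)] = Σ max(s,4)·P(S=s)
 = 4·0.13 + 4·0.17 + 5·0.17 + 6·0.22 + 7·0.16 + 8·0.15
 = 0.52 + 0.68 + 0.85 + 1.32 + 1.12 + 1.2
 = 5.69

5.69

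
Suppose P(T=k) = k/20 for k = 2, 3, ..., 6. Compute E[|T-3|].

1.7

E[|T-3|] = Σ |t-3|·P(T=t)
 = 1·1/10 + 0·3/20 + 1·1/5 + 2·1/4 + 3·3/10
 = 1/10 + 0 + 1/5 + 1/2 + 9/10
 = 17/10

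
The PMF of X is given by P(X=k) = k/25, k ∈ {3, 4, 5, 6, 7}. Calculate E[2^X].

61.12

E[2^X] = Σ 2^x·P(X=x)
 = 8·3/25 + 16·4/25 + 32·1/5 + 64·6/25 + 128·7/25
 = 24/25 + 64/25 + 32/5 + 384/25 + 896/25
 = 1528/25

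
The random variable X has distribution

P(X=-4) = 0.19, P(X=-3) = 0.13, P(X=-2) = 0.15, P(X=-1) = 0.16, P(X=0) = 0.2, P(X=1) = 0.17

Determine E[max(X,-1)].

-0.46

E[max(X,-1)] = Σ max(x,-1)·P(X=x)
 = (-1)·0.19 + (-1)·0.13 + (-1)·0.15 + (-1)·0.16 + 0·0.2 + 1·0.17
 = (-0.19) + (-0.13) + (-0.15) + (-0.16) + 0 + 0.17
 = -0.46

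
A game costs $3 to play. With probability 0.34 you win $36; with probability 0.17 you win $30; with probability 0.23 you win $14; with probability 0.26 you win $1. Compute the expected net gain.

E[payout] = 36·0.34 + 30·0.17 + 14·0.23 + 1·0.26
 = 12.24 + 5.1 + 3.22 + 0.26
 = 20.82
Net = 20.82 - 3 = 17.82

17.82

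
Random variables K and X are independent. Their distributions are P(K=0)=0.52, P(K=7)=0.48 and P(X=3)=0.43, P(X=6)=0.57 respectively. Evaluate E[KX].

E[KX] = Σ_k Σ_x kx · P(K=k)P(X=x)
 = 0·0.2236 + 0·0.2964 + 21·0.2064 + 42·0.2736
 = 0 + 0 + 4.3344 + 11.4912
 = 15.8256

15.8256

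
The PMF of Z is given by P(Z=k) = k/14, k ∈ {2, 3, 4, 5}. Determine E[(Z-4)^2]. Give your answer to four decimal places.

E[(Z-4)^2] = Σ (z-4)^2·P(Z=z)
 = 4·1/7 + 1·3/14 + 0·2/7 + 1·5/14
 = 4/7 + 3/14 + 0 + 5/14
 = 8/7

1.1429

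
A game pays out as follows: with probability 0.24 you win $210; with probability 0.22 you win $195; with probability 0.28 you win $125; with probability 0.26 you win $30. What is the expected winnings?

136.1

E[payout] = 210·0.24 + 195·0.22 + 125·0.28 + 30·0.26
 = 50.4 + 42.9 + 35 + 7.8
 = 136.1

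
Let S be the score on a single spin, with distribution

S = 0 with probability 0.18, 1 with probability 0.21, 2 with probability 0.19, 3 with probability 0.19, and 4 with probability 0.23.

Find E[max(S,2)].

E[max(S,2)] = Σ max(s,2)·P(S=s)
 = 2·0.18 + 2·0.21 + 2·0.19 + 3·0.19 + 4·0.23
 = 0.36 + 0.42 + 0.38 + 0.57 + 0.92
 = 2.65

2.65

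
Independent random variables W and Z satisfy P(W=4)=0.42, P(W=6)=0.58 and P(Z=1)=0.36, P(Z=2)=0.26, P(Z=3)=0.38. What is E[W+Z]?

7.18

E[W+Z] = Σ_w Σ_z (w+z) · P(W=w)P(Z=z)
 = 5·0.1512 + 6·0.1092 + 7·0.1596 + 7·0.2088 + 8·0.1508 + 9·0.2204
 = 0.756 + 0.6552 + 1.1172 + 1.4616 + 1.2064 + 1.9836
 = 7.18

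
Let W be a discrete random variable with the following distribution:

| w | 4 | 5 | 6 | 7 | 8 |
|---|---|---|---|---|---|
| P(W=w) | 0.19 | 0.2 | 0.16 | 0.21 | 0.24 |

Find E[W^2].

E[W^2] = Σ w^2·P(W=w)
 = 16·0.19 + 25·0.2 + 36·0.16 + 49·0.21 + 64·0.24
 = 3.04 + 5 + 5.76 + 10.29 + 15.36
 = 39.45

39.45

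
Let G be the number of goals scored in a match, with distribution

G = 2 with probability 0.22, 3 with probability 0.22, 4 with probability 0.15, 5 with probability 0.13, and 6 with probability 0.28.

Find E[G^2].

E[G^2] = Σ g^2·P(G=g)
 = 4·0.22 + 9·0.22 + 16·0.15 + 25·0.13 + 36·0.28
 = 0.88 + 1.98 + 2.4 + 3.25 + 10.08
 = 18.59

18.59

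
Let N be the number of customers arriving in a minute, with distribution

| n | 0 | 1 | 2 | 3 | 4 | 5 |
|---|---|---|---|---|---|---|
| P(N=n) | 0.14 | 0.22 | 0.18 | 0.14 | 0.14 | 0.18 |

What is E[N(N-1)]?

6.48

E[N(N-1)] = Σ n(n-1)·P(N=n)
 = 0·0.14 + 0·0.22 + 2·0.18 + 6·0.14 + 12·0.14 + 20·0.18
 = 0 + 0 + 0.36 + 0.84 + 1.68 + 3.6
 = 6.48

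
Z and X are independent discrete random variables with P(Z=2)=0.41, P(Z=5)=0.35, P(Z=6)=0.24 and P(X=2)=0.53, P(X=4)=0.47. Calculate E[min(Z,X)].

2.5546

E[min(Z,X)] = Σ_z Σ_x min(z,x) · P(Z=z)P(X=x)
 = 2·0.2173 + 2·0.1927 + 2·0.1855 + 4·0.1645 + 2·0.1272 + 4·0.1128
 = 0.4346 + 0.3854 + 0.371 + 0.658 + 0.2544 + 0.4512
 = 2.5546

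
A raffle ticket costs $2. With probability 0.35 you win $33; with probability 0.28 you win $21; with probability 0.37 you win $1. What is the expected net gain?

E[payout] = 33·0.35 + 21·0.28 + 1·0.37
 = 11.55 + 5.88 + 0.37
 = 17.8
Net = 17.8 - 2 = 15.8

15.8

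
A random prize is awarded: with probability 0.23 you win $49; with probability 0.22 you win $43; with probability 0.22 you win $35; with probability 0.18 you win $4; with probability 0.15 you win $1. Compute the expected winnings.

E[payout] = 49·0.23 + 43·0.22 + 35·0.22 + 4·0.18 + 1·0.15
 = 11.27 + 9.46 + 7.7 + 0.72 + 0.15
 = 29.3

29.3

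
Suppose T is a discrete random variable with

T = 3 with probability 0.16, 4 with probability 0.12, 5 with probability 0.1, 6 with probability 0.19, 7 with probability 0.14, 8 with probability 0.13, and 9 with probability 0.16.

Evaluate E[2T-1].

E[2T-1] = Σ (2t-1)·P(T=t)
 = 5·0.16 + 7·0.12 + 9·0.1 + 11·0.19 + 13·0.14 + 15·0.13 + 17·0.16
 = 0.8 + 0.84 + 0.9 + 2.09 + 1.82 + 1.95 + 2.72
 = 11.12

11.12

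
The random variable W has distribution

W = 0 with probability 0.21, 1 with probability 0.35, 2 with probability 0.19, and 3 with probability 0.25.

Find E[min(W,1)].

E[min(W,1)] = Σ min(w,1)·P(W=w)
 = 0·0.21 + 1·0.35 + 1·0.19 + 1·0.25
 = 0 + 0.35 + 0.19 + 0.25
 = 0.79

0.79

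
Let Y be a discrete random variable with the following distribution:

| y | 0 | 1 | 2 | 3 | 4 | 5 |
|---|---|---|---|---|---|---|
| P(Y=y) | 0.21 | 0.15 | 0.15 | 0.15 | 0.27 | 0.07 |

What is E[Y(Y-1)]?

E[Y(Y-1)] = Σ y(y-1)·P(Y=y)
 = 0·0.21 + 0·0.15 + 2·0.15 + 6·0.15 + 12·0.27 + 20·0.07
 = 0 + 0 + 0.3 + 0.9 + 3.24 + 1.4
 = 5.84

5.84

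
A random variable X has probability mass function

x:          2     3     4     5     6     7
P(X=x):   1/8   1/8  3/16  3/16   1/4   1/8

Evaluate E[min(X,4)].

E[min(X,4)] = Σ min(x,4)·P(X=x)
 = 2·1/8 + 3·1/8 + 4·3/16 + 4·3/16 + 4·1/4 + 4·1/8
 = 1/4 + 3/8 + 3/4 + 3/4 + 1 + 1/2
 = 29/8

3.625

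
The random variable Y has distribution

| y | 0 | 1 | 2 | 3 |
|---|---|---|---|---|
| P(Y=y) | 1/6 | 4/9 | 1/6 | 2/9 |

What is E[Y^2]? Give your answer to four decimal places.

E[Y^2] = Σ y^2·P(Y=y)
 = 0·1/6 + 1·4/9 + 4·1/6 + 9·2/9
 = 0 + 4/9 + 2/3 + 2
 = 28/9

3.1111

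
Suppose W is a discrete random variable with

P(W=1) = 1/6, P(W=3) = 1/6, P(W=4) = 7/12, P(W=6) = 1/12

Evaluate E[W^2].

E[W^2] = Σ w^2·P(W=w)
 = 1·1/6 + 9·1/6 + 16·7/12 + 36·1/12
 = 1/6 + 3/2 + 28/3 + 3
 = 14

14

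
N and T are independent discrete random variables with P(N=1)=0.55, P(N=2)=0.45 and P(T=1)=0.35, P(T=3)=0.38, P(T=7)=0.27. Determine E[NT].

4.901

E[NT] = Σ_n Σ_t nt · P(N=n)P(T=t)
 = 1·0.1925 + 3·0.209 + 7·0.1485 + 2·0.1575 + 6·0.171 + 14·0.1215
 = 0.1925 + 0.627 + 1.0395 + 0.315 + 1.026 + 1.701
 = 4.901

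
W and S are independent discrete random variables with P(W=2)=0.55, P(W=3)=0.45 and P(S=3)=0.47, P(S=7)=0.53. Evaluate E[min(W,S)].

2.45

E[min(W,S)] = Σ_w Σ_s min(w,s) · P(W=w)P(S=s)
 = 2·0.2585 + 2·0.2915 + 3·0.2115 + 3·0.2385
 = 0.517 + 0.583 + 0.6345 + 0.7155
 = 2.45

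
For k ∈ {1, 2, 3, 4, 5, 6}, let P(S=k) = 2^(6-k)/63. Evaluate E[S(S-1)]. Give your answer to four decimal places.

E[S(S-1)] = Σ s(s-1)·P(S=s)
 = 0·32/63 + 2·16/63 + 6·8/63 + 12·4/63 + 20·2/63 + 30·1/63
 = 0 + 32/63 + 16/21 + 16/21 + 40/63 + 10/21
 = 22/7

3.1429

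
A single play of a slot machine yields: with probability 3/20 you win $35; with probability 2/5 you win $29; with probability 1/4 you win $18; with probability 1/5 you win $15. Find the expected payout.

E[payout] = 35·3/20 + 29·2/5 + 18·1/4 + 15·1/5
 = 21/4 + 58/5 + 9/2 + 3
 = 487/20

24.35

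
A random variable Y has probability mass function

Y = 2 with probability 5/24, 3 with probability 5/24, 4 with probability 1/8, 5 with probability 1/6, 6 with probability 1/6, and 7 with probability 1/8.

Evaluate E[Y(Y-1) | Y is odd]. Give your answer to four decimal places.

P(Y is odd) = 5/24 + 1/6 + 1/8 = 1/2.
E[Y(Y-1) | Y is odd] = [6·5/24 + 20·1/6 + 42·1/8] / (1/2)
 = 59/6 / (1/2)
 = 59/3

19.6667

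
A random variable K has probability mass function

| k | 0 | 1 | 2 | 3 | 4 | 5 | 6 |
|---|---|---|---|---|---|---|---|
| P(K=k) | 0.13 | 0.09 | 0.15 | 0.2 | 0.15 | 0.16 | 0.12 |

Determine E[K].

3.11

E[K] = Σ k·P(K=k)
 = 0·0.13 + 1·0.09 + 2·0.15 + 3·0.2 + 4·0.15 + 5·0.16 + 6·0.12
 = 0 + 0.09 + 0.3 + 0.6 + 0.6 + 0.8 + 0.72
 = 3.11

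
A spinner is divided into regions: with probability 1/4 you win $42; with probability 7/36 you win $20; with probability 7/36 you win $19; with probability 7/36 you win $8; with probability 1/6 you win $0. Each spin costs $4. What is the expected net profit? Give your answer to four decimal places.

15.6389

E[payout] = 42·1/4 + 20·7/36 + 19·7/36 + 8·7/36 + 0·1/6
 = 21/2 + 35/9 + 133/36 + 14/9 + 0
 = 707/36
Net = 707/36 - 4 = 563/36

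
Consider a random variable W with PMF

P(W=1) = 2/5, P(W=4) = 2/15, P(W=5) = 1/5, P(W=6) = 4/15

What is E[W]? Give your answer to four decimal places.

3.5333

E[W] = Σ w·P(W=w)
 = 1·2/5 + 4·2/15 + 5·1/5 + 6·4/15
 = 2/5 + 8/15 + 1 + 8/5
 = 53/15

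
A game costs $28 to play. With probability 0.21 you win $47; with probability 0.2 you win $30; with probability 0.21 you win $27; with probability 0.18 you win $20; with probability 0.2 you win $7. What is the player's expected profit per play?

E[payout] = 47·0.21 + 30·0.2 + 27·0.21 + 20·0.18 + 7·0.2
 = 9.87 + 6 + 5.67 + 3.6 + 1.4
 = 26.54
Net = 26.54 - 28 = -1.46

-1.46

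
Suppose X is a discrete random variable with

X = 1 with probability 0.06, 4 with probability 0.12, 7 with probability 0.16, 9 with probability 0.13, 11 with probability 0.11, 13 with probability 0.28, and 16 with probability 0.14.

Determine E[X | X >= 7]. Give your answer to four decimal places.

11.4390

P(X >= 7) = 0.16 + 0.13 + 0.11 + 0.28 + 0.14 = 0.82.
E[X | X >= 7] = [7·0.16 + 9·0.13 + 11·0.11 + 13·0.28 + 16·0.14] / 0.82
 = 9.38 / 0.82
 = 469/41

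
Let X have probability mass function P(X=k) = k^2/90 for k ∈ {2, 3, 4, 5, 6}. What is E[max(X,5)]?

E[max(X,5)] = Σ max(x,5)·P(X=x)
 = 5·2/45 + 5·1/10 + 5·8/45 + 5·5/18 + 6·2/5
 = 2/9 + 1/2 + 8/9 + 25/18 + 12/5
 = 27/5

5.4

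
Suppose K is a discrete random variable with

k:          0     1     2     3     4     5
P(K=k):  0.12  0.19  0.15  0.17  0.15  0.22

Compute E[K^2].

10.22

E[K^2] = Σ k^2·P(K=k)
 = 0·0.12 + 1·0.19 + 4·0.15 + 9·0.17 + 16·0.15 + 25·0.22
 = 0 + 0.19 + 0.6 + 1.53 + 2.4 + 5.5
 = 10.22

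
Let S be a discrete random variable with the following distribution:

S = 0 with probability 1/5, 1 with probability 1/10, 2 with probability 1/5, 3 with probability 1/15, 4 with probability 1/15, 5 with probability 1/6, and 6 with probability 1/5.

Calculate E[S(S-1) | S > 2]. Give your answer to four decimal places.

P(S > 2) = 1/15 + 1/15 + 1/6 + 1/5 = 1/2.
E[S(S-1) | S > 2] = [6·1/15 + 12·1/15 + 20·1/6 + 30·1/5] / (1/2)
 = 158/15 / (1/2)
 = 316/15

21.0667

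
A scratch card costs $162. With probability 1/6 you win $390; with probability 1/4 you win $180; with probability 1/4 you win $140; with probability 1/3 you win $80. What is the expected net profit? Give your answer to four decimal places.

9.6667

E[payout] = 390·1/6 + 180·1/4 + 140·1/4 + 80·1/3
 = 65 + 45 + 35 + 80/3
 = 515/3
Net = 515/3 - 162 = 29/3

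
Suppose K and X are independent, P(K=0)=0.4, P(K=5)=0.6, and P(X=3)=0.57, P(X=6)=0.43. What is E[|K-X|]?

2.658

E[|K-X|] = Σ_k Σ_x |k-x| · P(K=k)P(X=x)
 = 3·0.228 + 6·0.172 + 2·0.342 + 1·0.258
 = 0.684 + 1.032 + 0.684 + 0.258
 = 2.658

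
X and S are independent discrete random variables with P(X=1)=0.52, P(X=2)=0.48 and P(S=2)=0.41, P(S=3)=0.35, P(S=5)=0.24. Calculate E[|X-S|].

1.59

E[|X-S|] = Σ_x Σ_s |x-s| · P(X=x)P(S=s)
 = 1·0.2132 + 2·0.182 + 4·0.1248 + 0·0.1968 + 1·0.168 + 3·0.1152
 = 0.2132 + 0.364 + 0.4992 + 0 + 0.168 + 0.3456
 = 1.59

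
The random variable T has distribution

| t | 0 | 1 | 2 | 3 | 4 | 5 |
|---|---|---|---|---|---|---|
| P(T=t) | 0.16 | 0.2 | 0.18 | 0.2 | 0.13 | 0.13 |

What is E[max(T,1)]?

E[max(T,1)] = Σ max(t,1)·P(T=t)
 = 1·0.16 + 1·0.2 + 2·0.18 + 3·0.2 + 4·0.13 + 5·0.13
 = 0.16 + 0.2 + 0.36 + 0.6 + 0.52 + 0.65
 = 2.49

2.49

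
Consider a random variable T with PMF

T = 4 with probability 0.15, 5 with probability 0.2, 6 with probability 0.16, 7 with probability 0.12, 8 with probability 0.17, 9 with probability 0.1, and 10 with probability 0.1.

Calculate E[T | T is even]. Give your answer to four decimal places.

6.7586

P(T is even) = 0.15 + 0.16 + 0.17 + 0.1 = 0.58.
E[T | T is even] = [4·0.15 + 6·0.16 + 8·0.17 + 10·0.1] / 0.58
 = 3.92 / 0.58
 = 196/29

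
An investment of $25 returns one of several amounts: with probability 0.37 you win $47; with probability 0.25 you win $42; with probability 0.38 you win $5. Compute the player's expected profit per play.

E[payout] = 47·0.37 + 42·0.25 + 5·0.38
 = 17.39 + 10.5 + 1.9
 = 29.79
Net = 29.79 - 25 = 4.79

4.79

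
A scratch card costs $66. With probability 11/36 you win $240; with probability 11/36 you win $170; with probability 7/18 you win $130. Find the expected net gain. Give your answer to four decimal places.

E[payout] = 240·11/36 + 170·11/36 + 130·7/18
 = 220/3 + 935/18 + 455/9
 = 1055/6
Net = 1055/6 - 66 = 659/6

109.8333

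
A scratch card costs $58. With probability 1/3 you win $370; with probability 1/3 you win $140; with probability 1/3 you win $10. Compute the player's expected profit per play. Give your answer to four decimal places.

E[payout] = 370·1/3 + 140·1/3 + 10·1/3
 = 370/3 + 140/3 + 10/3
 = 520/3
Net = 520/3 - 58 = 346/3

115.3333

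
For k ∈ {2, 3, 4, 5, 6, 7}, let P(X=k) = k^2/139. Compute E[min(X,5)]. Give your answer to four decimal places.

E[min(X,5)] = Σ min(x,5)·P(X=x)
 = 2·4/139 + 3·9/139 + 4·16/139 + 5·25/139 + 5·36/139 + 5·49/139
 = 8/139 + 27/139 + 64/139 + 125/139 + 180/139 + 245/139
 = 649/139

4.6691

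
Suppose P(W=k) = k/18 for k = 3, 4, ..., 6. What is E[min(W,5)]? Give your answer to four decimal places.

4.4444

E[min(W,5)] = Σ min(w,5)·P(W=w)
 = 3·1/6 + 4·2/9 + 5·5/18 + 5·1/3
 = 1/2 + 8/9 + 25/18 + 5/3
 = 40/9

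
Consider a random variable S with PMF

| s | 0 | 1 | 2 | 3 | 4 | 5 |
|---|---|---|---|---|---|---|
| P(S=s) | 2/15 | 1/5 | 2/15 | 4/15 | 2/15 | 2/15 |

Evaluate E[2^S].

E[2^S] = Σ 2^s·P(S=s)
 = 1·2/15 + 2·1/5 + 4·2/15 + 8·4/15 + 16·2/15 + 32·2/15
 = 2/15 + 2/5 + 8/15 + 32/15 + 32/15 + 64/15
 = 48/5

9.6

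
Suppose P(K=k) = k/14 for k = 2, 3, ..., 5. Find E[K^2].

16

E[K^2] = Σ k^2·P(K=k)
 = 4·1/7 + 9·3/14 + 16·2/7 + 25·5/14
 = 4/7 + 27/14 + 32/7 + 125/14
 = 16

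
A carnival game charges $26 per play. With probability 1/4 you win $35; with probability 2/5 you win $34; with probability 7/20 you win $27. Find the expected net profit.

E[payout] = 35·1/4 + 34·2/5 + 27·7/20
 = 35/4 + 68/5 + 189/20
 = 159/5
Net = 159/5 - 26 = 29/5

5.8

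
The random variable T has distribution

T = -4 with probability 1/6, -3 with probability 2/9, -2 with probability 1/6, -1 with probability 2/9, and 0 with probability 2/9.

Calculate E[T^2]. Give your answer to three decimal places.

E[T^2] = Σ t^2·P(T=t)
 = 16·1/6 + 9·2/9 + 4·1/6 + 1·2/9 + 0·2/9
 = 8/3 + 2 + 2/3 + 2/9 + 0
 = 50/9

5.556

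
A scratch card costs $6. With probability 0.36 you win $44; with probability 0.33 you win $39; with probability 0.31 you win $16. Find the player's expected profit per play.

E[payout] = 44·0.36 + 39·0.33 + 16·0.31
 = 15.84 + 12.87 + 4.96
 = 33.67
Net = 33.67 - 6 = 27.67

27.67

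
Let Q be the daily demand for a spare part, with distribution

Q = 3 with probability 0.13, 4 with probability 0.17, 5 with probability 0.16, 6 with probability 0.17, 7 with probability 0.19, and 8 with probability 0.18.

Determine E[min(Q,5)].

4.57

E[min(Q,5)] = Σ min(q,5)·P(Q=q)
 = 3·0.13 + 4·0.17 + 5·0.16 + 5·0.17 + 5·0.19 + 5·0.18
 = 0.39 + 0.68 + 0.8 + 0.85 + 0.95 + 0.9
 = 4.57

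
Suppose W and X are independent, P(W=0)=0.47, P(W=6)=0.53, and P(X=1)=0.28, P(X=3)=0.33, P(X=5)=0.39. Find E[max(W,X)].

4.6934

E[max(W,X)] = Σ_w Σ_x max(w,x) · P(W=w)P(X=x)
 = 1·0.1316 + 3·0.1551 + 5·0.1833 + 6·0.1484 + 6·0.1749 + 6·0.2067
 = 0.1316 + 0.4653 + 0.9165 + 0.8904 + 1.0494 + 1.2402
 = 4.6934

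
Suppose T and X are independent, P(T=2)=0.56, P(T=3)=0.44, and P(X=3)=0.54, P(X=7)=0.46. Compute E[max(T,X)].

E[max(T,X)] = Σ_t Σ_x max(t,x) · P(T=t)P(X=x)
 = 3·0.3024 + 7·0.2576 + 3·0.2376 + 7·0.2024
 = 0.9072 + 1.8032 + 0.7128 + 1.4168
 = 4.84

4.84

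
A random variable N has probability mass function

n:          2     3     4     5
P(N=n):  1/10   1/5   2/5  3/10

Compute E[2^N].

E[2^N] = Σ 2^n·P(N=n)
 = 4·1/10 + 8·1/5 + 16·2/5 + 32·3/10
 = 2/5 + 8/5 + 32/5 + 48/5
 = 18

18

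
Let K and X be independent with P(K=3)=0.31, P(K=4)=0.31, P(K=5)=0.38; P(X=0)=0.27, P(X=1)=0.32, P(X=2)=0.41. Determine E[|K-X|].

2.93

E[|K-X|] = Σ_k Σ_x |k-x| · P(K=k)P(X=x)
 = 3·0.0837 + 2·0.0992 + 1·0.1271 + 4·0.0837 + 3·0.0992 + 2·0.1271 + 5·0.1026 + 4·0.1216 + 3·0.1558
 = 0.2511 + 0.1984 + 0.1271 + 0.3348 + 0.2976 + 0.2542 + 0.513 + 0.4864 + 0.4674
 = 2.93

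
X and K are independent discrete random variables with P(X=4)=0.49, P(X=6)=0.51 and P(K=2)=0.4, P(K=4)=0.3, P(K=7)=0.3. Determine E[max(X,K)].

E[max(X,K)] = Σ_x Σ_k max(x,k) · P(X=x)P(K=k)
 = 4·0.196 + 4·0.147 + 7·0.147 + 6·0.204 + 6·0.153 + 7·0.153
 = 0.784 + 0.588 + 1.029 + 1.224 + 0.918 + 1.071
 = 5.614

5.614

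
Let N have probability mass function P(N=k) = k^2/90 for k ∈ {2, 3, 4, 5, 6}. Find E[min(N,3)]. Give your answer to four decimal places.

2.9556

E[min(N,3)] = Σ min(n,3)·P(N=n)
 = 2·2/45 + 3·1/10 + 3·8/45 + 3·5/18 + 3·2/5
 = 4/45 + 3/10 + 8/15 + 5/6 + 6/5
 = 133/45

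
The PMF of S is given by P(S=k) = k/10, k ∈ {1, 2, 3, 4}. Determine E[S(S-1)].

7

E[S(S-1)] = Σ s(s-1)·P(S=s)
 = 0·1/10 + 2·1/5 + 6·3/10 + 12·2/5
 = 0 + 2/5 + 9/5 + 24/5
 = 7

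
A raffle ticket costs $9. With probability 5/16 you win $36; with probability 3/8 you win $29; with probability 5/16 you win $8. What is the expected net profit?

15.625

E[payout] = 36·5/16 + 29·3/8 + 8·5/16
 = 45/4 + 87/8 + 5/2
 = 197/8
Net = 197/8 - 9 = 125/8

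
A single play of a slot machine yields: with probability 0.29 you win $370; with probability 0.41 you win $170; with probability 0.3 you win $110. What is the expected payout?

210

E[payout] = 370·0.29 + 170·0.41 + 110·0.3
 = 107.3 + 69.7 + 33
 = 210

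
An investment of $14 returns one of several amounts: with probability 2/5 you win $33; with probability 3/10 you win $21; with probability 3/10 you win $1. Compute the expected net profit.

E[payout] = 33·2/5 + 21·3/10 + 1·3/10
 = 66/5 + 63/10 + 3/10
 = 99/5
Net = 99/5 - 14 = 29/5

5.8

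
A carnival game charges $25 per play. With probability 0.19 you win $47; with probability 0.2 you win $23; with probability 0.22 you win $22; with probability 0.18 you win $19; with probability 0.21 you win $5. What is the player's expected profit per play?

E[payout] = 47·0.19 + 23·0.2 + 22·0.22 + 19·0.18 + 5·0.21
 = 8.93 + 4.6 + 4.84 + 3.42 + 1.05
 = 22.84
Net = 22.84 - 25 = -2.16

-2.16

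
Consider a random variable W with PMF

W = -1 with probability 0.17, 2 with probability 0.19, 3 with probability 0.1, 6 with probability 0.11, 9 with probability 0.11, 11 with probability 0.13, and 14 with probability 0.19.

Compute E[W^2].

67.67

E[W^2] = Σ w^2·P(W=w)
 = 1·0.17 + 4·0.19 + 9·0.1 + 36·0.11 + 81·0.11 + 121·0.13 + 196·0.19
 = 0.17 + 0.76 + 0.9 + 3.96 + 8.91 + 15.73 + 37.24
 = 67.67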